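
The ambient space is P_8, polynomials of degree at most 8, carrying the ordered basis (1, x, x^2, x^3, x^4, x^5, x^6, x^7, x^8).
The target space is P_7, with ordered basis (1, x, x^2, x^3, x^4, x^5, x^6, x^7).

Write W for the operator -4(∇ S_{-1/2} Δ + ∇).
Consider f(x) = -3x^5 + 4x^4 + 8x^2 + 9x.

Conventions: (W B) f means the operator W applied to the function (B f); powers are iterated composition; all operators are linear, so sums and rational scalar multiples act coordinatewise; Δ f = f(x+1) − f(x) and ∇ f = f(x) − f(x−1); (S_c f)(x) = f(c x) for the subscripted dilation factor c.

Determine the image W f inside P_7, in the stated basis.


Δ f = -15x^4 - 14x^3 - 6x^2 + 17x + 18
S_{-1/2} Δ f = -(15/16)x^4 + (7/4)x^3 - (3/2)x^2 - (17/2)x + 18
∇ S_{-1/2} Δ f = -(15/4)x^3 + (87/8)x^2 - 12x - 69/16
∇ f = -15x^4 + 46x^3 - 54x^2 + 47x - 6
(∇ S_{-1/2} Δ + ∇) f = -15x^4 + (169/4)x^3 - (345/8)x^2 + 35x - 165/16
(-4(∇ S_{-1/2} Δ + ∇)) f = 60x^4 - 169x^3 + (345/2)x^2 - 140x + 165/4

the result is g(x) = 60x^4 - 169x^3 + (345/2)x^2 - 140x + 165/4


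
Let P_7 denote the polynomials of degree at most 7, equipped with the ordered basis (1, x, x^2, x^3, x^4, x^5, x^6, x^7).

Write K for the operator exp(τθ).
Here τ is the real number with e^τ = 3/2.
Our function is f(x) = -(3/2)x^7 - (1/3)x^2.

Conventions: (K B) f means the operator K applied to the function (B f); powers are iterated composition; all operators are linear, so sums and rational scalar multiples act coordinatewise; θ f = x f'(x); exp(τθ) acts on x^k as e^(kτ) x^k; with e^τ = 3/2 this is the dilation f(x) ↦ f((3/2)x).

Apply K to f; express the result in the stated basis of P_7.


g(x) = -(6561/256)x^7 - (3/4)x^2

exp(τθ) x^k = e^(kτ) x^k; with e^τ = 3/2 this sends x^k to (3/2)^k x^k
x^2 ↦ 9/4 x^2
x^7 ↦ 2187/128 x^7
applying this coordinatewise to f: exp(τθ) f = -(6561/256)x^7 - (3/4)x^2


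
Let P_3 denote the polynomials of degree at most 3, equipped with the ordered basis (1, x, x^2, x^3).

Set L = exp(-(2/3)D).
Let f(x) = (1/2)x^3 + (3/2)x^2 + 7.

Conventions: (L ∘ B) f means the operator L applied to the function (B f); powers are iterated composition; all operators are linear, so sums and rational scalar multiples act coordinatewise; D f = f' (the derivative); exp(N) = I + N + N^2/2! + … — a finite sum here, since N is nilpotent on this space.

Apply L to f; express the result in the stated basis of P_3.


the image equals g(x) = (1/2)x^3 + (1/2)x^2 - (4/3)x + 203/27

order-1 term: -x^2 - 2x
order-2 term: (2/3)x + 2/3
order-3 term: -4/27
the series for exp(-(2/3)D) f terminates at order 3
exp(-(2/3)D) f = (1/2)x^3 + (1/2)x^2 - (4/3)x + 203/27


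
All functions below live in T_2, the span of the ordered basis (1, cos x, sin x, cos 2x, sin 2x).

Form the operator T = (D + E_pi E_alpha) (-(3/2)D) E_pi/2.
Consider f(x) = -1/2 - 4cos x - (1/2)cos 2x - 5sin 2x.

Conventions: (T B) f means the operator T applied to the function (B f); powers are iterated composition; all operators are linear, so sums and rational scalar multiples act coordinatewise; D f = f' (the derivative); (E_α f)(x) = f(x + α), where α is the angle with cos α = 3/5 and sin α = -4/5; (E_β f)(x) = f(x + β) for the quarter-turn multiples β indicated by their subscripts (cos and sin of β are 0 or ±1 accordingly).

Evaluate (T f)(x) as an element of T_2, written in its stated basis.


E_pi/2 f = -1/2 + 4sin x + (1/2)cos 2x + 5sin 2x
D E_pi/2 f = 4cos x + 10cos 2x - sin 2x
(-(3/2)D) E_pi/2 f = -6cos x - 15cos 2x + (3/2)sin 2x
D ((-(3/2)D) E_pi/2) f = 6sin x + 3cos 2x + 30sin 2x
E_alpha ((-(3/2)D) E_pi/2) f = -(18/5)cos x - (24/5)sin x + (69/25)cos 2x - (741/50)sin 2x
E_pi E_alpha ((-(3/2)D) E_pi/2) f = (18/5)cos x + (24/5)sin x + (69/25)cos 2x - (741/50)sin 2x
(D + E_pi E_alpha) ((-(3/2)D) E_pi/2) f = (18/5)cos x + (54/5)sin x + (144/25)cos 2x + (759/50)sin 2x

the result is g(x) = (18/5)cos x + (54/5)sin x + (144/25)cos 2x + (759/50)sin 2x


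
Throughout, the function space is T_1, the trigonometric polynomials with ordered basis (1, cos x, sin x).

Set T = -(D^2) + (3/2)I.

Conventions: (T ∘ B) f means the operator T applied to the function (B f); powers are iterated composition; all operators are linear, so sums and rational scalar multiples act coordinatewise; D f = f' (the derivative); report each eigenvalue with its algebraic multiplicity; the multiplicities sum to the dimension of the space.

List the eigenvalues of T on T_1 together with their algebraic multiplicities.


image of 1: 3/2
image of cos x: (5/2)cos x
image of sin x: (5/2)sin x
the matrix is diagonal; its diagonal is (3/2, 5/2, 5/2)
for a triangular matrix the eigenvalues are the diagonal entries, with algebraic multiplicity their repetition count

λ = 3/2 (multiplicity 1), λ = 5/2 (multiplicity 2)


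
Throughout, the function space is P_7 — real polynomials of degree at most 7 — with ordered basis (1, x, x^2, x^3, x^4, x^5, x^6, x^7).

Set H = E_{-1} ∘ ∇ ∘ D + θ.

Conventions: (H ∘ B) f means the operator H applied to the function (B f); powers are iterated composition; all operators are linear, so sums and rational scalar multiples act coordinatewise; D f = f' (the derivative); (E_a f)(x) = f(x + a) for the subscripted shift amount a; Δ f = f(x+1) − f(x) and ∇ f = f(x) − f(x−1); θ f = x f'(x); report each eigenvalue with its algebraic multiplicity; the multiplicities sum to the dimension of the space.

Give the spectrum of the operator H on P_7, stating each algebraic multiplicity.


λ = 0 (multiplicity 1), λ = 1 (multiplicity 1), λ = 2 (multiplicity 1), λ = 3 (multiplicity 1), λ = 4 (multiplicity 1), λ = 5 (multiplicity 1), λ = 6 (multiplicity 1), λ = 7 (multiplicity 1)

image of 1: 0
image of x: x
image of x^2: 2x^2 + 2
image of x^3: 3x^3 + 6x - 9
image of x^4: 4x^4 + 12x^2 - 36x + 28
image of x^5: 5x^5 + 20x^3 - 90x^2 + 140x - 75
image of x^6: 6x^6 + 30x^4 - 180x^3 + 420x^2 - 450x + 186
image of x^7: 7x^7 + 42x^5 - 315x^4 + 980x^3 - 1575x^2 + 1302x - 441
the matrix is upper triangular; its diagonal is (0, 1, 2, 3, 4, 5, 6, 7)
for a triangular matrix the eigenvalues are the diagonal entries, with algebraic multiplicity their repetition count


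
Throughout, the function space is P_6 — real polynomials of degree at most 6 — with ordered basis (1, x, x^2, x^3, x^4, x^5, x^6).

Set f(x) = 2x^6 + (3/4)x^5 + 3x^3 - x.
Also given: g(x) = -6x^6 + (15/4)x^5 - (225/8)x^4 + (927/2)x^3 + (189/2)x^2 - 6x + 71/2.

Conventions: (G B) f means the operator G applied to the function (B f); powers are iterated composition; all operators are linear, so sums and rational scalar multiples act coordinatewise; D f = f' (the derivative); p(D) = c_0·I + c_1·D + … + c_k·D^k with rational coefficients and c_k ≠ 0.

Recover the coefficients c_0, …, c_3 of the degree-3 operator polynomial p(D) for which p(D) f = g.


D^0 f = 2x^6 + (3/4)x^5 + 3x^3 - x
D^1 f = 12x^5 + (15/4)x^4 + 9x^2 - 1
D^2 f = 60x^4 + 15x^3 + 18x
D^3 f = 240x^3 + 45x^2 + 18
matching coefficients of g against c_0 f + c_1 Df + … from the top degree down determines the c_i
solution: c_0 = -3, c_1 = 1/2, c_2 = -1/2, c_3 = 2

c_0 = -3, c_1 = 1/2, c_2 = -1/2, c_3 = 2


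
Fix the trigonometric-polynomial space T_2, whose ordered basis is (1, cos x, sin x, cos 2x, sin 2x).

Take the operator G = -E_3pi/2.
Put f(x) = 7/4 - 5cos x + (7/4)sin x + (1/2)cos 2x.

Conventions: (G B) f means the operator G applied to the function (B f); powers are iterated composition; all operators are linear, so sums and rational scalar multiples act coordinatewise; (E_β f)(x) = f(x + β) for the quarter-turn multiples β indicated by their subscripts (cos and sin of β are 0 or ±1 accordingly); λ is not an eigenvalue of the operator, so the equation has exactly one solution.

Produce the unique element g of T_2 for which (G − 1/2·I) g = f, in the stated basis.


write g with unknown coordinates in the stated basis and equate coefficients in (G − 1/2·I) g = f
solving from the highest basis element down gives g = -7/6 + (3/5)cos x - (47/10)sin x + cos 2x
check: G g = 7/6 - (47/10)cos x - (3/5)sin x + cos 2x
so G g − 1/2·g = 7/4 - 5cos x + (7/4)sin x + (1/2)cos 2x = f ✓

the result is g(x) = -7/6 + (3/5)cos x - (47/10)sin x + cos 2x


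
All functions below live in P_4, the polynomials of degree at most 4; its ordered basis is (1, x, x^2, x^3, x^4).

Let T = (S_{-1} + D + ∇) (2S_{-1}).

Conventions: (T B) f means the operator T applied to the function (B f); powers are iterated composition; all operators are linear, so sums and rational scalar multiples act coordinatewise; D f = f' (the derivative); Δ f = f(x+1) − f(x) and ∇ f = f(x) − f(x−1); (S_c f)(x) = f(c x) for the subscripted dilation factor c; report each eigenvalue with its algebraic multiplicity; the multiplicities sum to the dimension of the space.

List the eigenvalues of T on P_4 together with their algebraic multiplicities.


image of 1: 2
image of x: 2x - 4
image of x^2: 2x^2 + 8x - 2
image of x^3: 2x^3 - 12x^2 + 6x - 2
image of x^4: 2x^4 + 16x^3 - 12x^2 + 8x - 2
the matrix is upper triangular; its diagonal is (2, 2, 2, 2, 2)
for a triangular matrix the eigenvalues are the diagonal entries, with algebraic multiplicity their repetition count

λ = 2 (multiplicity 5)


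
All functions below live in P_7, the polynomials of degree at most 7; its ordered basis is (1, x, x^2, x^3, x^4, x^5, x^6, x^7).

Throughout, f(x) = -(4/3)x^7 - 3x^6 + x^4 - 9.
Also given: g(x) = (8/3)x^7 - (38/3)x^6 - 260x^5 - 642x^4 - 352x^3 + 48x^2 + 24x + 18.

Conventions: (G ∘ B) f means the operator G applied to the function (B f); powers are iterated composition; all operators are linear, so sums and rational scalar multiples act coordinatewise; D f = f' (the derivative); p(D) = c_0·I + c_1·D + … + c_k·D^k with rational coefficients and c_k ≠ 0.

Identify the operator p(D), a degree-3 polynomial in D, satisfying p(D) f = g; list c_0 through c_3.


c_0 = -2, c_1 = 2, c_2 = 4, c_3 = 1

D^0 f = -(4/3)x^7 - 3x^6 + x^4 - 9
D^1 f = -(28/3)x^6 - 18x^5 + 4x^3
D^2 f = -56x^5 - 90x^4 + 12x^2
D^3 f = -280x^4 - 360x^3 + 24x
matching coefficients of g against c_0 f + c_1 Df + … from the top degree down determines the c_i
solution: c_0 = -2, c_1 = 2, c_2 = 4, c_3 = 1


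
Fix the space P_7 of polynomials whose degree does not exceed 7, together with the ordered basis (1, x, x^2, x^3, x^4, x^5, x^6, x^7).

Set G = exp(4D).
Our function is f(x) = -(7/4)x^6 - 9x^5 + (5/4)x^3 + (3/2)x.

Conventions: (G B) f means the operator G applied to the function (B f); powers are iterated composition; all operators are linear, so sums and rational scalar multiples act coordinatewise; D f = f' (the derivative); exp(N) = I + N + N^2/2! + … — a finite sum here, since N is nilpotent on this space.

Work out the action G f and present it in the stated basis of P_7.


the result is g(x) = -(7/4)x^6 - 51x^5 - 600x^4 - (14715/4)x^3 - 12465x^2 - (44421/2)x - 16298

order-1 term: -42x^5 - 180x^4 + 15x^2 + 6
order-2 term: -420x^4 - 1440x^3 + 60x
order-3 term: -2240x^3 - 5760x^2 + 80
order-4 term: -6720x^2 - 11520x
order-5 term: -10752x - 9216
order-6 term: -7168
the series for exp(4D) f terminates at order 6
exp(4D) f = -(7/4)x^6 - 51x^5 - 600x^4 - (14715/4)x^3 - 12465x^2 - (44421/2)x - 16298


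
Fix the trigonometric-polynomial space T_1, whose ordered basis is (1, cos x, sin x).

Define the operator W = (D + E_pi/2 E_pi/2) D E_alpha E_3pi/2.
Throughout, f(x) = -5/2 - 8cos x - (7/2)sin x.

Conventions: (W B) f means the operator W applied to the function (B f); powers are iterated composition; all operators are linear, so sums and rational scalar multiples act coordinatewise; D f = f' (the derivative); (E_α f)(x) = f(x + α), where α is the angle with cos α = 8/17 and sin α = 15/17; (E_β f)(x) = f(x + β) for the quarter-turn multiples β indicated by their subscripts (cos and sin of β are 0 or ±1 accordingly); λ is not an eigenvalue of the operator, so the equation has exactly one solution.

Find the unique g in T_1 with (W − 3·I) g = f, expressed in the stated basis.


the image equals g(x) = 5/6 + (227/130)cos x + (63/65)sin x

write g with unknown coordinates in the stated basis and equate coefficients in (W − 3·I) g = f
solving from the highest basis element down gives g = 5/6 + (227/130)cos x + (63/65)sin x
check: W g = -(359/130)cos x - (77/130)sin x
so W g − 3·g = -5/2 - 8cos x - (7/2)sin x = f ✓


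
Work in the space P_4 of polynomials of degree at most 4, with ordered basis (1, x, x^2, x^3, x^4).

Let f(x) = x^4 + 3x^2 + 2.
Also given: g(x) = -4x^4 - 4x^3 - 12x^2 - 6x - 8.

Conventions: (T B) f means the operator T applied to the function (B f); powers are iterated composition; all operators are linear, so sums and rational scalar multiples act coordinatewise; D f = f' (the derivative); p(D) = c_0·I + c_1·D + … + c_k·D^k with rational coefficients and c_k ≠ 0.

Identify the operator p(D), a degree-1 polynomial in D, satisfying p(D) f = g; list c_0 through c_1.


D^0 f = x^4 + 3x^2 + 2
D^1 f = 4x^3 + 6x
matching coefficients of g against c_0 f + c_1 Df + … from the top degree down determines the c_i
solution: c_0 = -4, c_1 = -1

c_0 = -4, c_1 = -1


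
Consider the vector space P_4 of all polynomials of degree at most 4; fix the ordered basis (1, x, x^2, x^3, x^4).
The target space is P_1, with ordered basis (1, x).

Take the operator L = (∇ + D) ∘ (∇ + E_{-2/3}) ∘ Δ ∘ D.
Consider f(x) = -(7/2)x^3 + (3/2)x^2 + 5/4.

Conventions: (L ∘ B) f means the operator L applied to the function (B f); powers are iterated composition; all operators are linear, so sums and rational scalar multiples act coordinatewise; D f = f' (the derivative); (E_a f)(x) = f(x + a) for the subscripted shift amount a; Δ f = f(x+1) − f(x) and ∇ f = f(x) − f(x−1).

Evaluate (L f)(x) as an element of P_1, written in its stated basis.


D f = -(21/2)x^2 + 3x
Δ D f = -21x - 15/2
∇ Δ D f = -21
E_{-2/3} Δ D f = -21x + 13/2
(∇ + E_{-2/3}) Δ D f = -21x - 29/2
∇ ((∇ + E_{-2/3}) ∘ Δ ∘ D) f = -21
D ((∇ + E_{-2/3}) ∘ Δ ∘ D) f = -21
(∇ + D) ((∇ + E_{-2/3}) ∘ Δ ∘ D) f = -42

the image equals g(x) = -42


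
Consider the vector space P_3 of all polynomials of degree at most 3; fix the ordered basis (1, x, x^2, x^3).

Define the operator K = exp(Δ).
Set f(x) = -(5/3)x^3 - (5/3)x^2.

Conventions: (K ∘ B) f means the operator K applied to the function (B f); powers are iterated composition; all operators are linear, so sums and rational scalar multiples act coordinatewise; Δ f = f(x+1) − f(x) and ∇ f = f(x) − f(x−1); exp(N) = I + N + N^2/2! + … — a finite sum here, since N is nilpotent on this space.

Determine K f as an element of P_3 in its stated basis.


g(x) = -(5/3)x^3 - (20/3)x^2 - (40/3)x - 35/3

order-1 term: -5x^2 - (25/3)x - 10/3
order-2 term: -5x - 20/3
order-3 term: -5/3
the series for exp(Δ) f terminates at order 3
exp(Δ) f = -(5/3)x^3 - (20/3)x^2 - (40/3)x - 35/3


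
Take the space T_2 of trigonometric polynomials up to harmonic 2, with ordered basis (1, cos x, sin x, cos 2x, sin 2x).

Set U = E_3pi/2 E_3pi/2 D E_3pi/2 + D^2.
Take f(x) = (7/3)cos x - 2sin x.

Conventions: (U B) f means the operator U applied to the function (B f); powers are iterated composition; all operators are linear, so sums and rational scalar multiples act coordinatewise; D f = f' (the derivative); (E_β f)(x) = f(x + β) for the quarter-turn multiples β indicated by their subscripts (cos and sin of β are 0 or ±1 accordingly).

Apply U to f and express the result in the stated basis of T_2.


E_3pi/2 f = 2cos x + (7/3)sin x
D E_3pi/2 f = (7/3)cos x - 2sin x
E_3pi/2 D E_3pi/2 f = 2cos x + (7/3)sin x
E_3pi/2 E_3pi/2 D E_3pi/2 f = -(7/3)cos x + 2sin x
D f = -2cos x - (7/3)sin x
D D f = -(7/3)cos x + 2sin x
(E_3pi/2 E_3pi/2 D E_3pi/2 + D^2) f = -(14/3)cos x + 4sin x

the image equals g(x) = -(14/3)cos x + 4sin x


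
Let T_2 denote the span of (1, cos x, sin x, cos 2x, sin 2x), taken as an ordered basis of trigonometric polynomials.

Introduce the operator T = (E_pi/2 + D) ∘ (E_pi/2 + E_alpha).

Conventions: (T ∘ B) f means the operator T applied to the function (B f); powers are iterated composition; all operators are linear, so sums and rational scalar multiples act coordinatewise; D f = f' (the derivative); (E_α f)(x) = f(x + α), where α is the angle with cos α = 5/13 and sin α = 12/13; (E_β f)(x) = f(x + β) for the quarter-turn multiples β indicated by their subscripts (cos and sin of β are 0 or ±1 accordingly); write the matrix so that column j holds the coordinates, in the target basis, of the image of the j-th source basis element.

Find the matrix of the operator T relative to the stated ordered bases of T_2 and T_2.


image of 1: 2
image of cos x: -(50/13)cos x - (10/13)sin x
image of sin x: (10/13)cos x - (50/13)sin x
image of cos 2x: (48/169)cos 2x + (696/169)sin 2x
image of sin 2x: -(696/169)cos 2x + (48/169)sin 2x
each image's coordinates form column j of the matrix

the matrix is [[2, 0, 0, 0, 0]; [0, -50/13, 10/13, 0, 0]; [0, -10/13, -50/13, 0, 0]; [0, 0, 0, 48/169, -696/169]; [0, 0, 0, 696/169, 48/169]] (rows listed top to bottom)


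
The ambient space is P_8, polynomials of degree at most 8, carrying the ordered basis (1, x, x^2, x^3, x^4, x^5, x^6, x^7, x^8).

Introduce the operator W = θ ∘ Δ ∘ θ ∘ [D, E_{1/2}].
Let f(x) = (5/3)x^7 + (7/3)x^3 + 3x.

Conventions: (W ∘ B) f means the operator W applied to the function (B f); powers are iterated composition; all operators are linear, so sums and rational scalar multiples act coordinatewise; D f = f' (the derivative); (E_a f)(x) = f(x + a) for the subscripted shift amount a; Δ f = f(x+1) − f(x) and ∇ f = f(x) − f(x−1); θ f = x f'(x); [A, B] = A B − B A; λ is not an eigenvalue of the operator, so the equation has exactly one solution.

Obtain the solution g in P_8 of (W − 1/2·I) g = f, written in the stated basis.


write g with unknown coordinates in the stated basis and equate coefficients in (W − 1/2·I) g = f
solving from the highest basis element down gives g = -(10/3)x^7 - (14/3)x^3 - 6x
check: W g = 0
so W g − 1/2·g = (5/3)x^7 + (7/3)x^3 + 3x = f ✓

the image equals g(x) = -(10/3)x^7 - (14/3)x^3 - 6x


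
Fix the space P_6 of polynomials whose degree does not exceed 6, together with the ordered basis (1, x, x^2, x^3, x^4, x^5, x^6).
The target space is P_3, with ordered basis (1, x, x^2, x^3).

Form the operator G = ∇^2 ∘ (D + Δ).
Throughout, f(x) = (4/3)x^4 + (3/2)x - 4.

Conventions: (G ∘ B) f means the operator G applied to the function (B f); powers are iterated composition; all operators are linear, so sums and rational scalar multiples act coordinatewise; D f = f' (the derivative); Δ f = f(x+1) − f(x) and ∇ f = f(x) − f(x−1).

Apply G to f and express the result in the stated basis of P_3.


D f = (16/3)x^3 + 3/2
Δ f = (16/3)x^3 + 8x^2 + (16/3)x + 17/6
(D + Δ) f = (32/3)x^3 + 8x^2 + (16/3)x + 13/3
∇ (D + Δ) f = 32x^2 - 16x + 8
∇ ∇ (D + Δ) f = 64x - 48

the result is g(x) = 64x - 48


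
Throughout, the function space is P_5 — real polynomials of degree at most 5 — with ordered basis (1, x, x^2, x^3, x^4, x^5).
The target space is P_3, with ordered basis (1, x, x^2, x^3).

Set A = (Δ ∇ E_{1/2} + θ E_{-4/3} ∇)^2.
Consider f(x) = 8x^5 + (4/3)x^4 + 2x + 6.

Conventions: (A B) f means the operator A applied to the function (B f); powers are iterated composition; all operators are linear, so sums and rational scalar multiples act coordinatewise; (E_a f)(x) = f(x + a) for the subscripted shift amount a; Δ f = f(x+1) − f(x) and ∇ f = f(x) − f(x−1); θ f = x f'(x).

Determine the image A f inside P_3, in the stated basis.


the image equals g(x) = 1920x^3 - 9344x^2 + (47264/3)x + 7168/3

E_{1/2} f = 8x^5 + (64/3)x^4 + (68/3)x^3 + 12x^2 + (31/6)x + 22/3
∇ E_{1/2} f = 40x^4 + (16/3)x^3 + 20x^2 + (4/3)x + 5/2
Δ ∇ E_{1/2} f = 160x^3 + 256x^2 + 216x + 200/3
∇ f = 40x^4 - (224/3)x^3 + 72x^2 - (104/3)x + 26/3
E_{-4/3} ∇ f = 40x^4 - 288x^3 + (2392/3)x^2 - (27112/27)x + 13130/27
θ E_{-4/3} ∇ f = 160x^4 - 864x^3 + (4784/3)x^2 - (27112/27)x
(Δ ∇ E_{1/2} + θ E_{-4/3} ∇) f = 160x^4 - 704x^3 + (5552/3)x^2 - (21280/27)x + 200/3
E_{1/2} (Δ ∇ E_{1/2} + θ E_{-4/3} ∇) f = 160x^4 - 384x^3 + (3104/3)x^2 + (16592/27)x + 1546/27
∇ E_{1/2} (Δ ∇ E_{1/2} + θ E_{-4/3} ∇) f = 640x^3 - 2112x^2 + (11584/3)x - 26032/27
Δ ∇ E_{1/2} (Δ ∇ E_{1/2} + θ E_{-4/3} ∇) f = 1920x^2 - 2304x + 7168/3
∇ (Δ ∇ E_{1/2} + θ E_{-4/3} ∇) f = 640x^3 - 3072x^2 + (19360/3)x - 94576/27
E_{-4/3} ∇ (Δ ∇ E_{1/2} + θ E_{-4/3} ∇) f = 640x^3 - 5632x^2 + (54176/3)x - 515312/27
θ E_{-4/3} ∇ (Δ ∇ E_{1/2} + θ E_{-4/3} ∇) f = 1920x^3 - 11264x^2 + (54176/3)x
(Δ ∇ E_{1/2} + θ E_{-4/3} ∇) (Δ ∇ E_{1/2} + θ E_{-4/3} ∇) f = 1920x^3 - 9344x^2 + (47264/3)x + 7168/3


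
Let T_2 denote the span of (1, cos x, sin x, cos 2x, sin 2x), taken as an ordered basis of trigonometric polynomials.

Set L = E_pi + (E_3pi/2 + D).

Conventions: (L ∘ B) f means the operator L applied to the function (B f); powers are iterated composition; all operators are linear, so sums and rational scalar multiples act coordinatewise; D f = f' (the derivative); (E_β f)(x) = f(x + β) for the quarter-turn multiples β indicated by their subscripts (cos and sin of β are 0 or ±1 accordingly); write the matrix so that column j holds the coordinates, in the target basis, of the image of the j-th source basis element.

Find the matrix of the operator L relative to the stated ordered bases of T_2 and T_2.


the matrix is [[2, 0, 0, 0, 0]; [0, -1, 0, 0, 0]; [0, 0, -1, 0, 0]; [0, 0, 0, 0, 2]; [0, 0, 0, -2, 0]] (rows listed top to bottom)

image of 1: 2
image of cos x: -cos x
image of sin x: -sin x
image of cos 2x: -2sin 2x
image of sin 2x: 2cos 2x
each image's coordinates form column j of the matrix


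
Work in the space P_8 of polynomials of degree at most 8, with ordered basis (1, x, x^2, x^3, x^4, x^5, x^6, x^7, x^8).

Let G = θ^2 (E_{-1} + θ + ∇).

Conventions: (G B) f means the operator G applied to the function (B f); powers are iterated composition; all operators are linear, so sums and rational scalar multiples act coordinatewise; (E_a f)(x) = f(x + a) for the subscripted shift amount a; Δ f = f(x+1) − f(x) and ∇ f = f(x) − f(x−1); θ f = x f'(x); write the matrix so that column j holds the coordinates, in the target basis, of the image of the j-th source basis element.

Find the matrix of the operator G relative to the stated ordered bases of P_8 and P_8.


image of 1: 0
image of x: 2x
image of x^2: 12x^2
image of x^3: 36x^3
image of x^4: 80x^4
image of x^5: 150x^5
image of x^6: 252x^6
image of x^7: 392x^7
image of x^8: 576x^8
each image's coordinates form column j of the matrix

the matrix is [[0, 0, 0, 0, 0, 0, 0, 0, 0]; [0, 2, 0, 0, 0, 0, 0, 0, 0]; [0, 0, 12, 0, 0, 0, 0, 0, 0]; [0, 0, 0, 36, 0, 0, 0, 0, 0]; [0, 0, 0, 0, 80, 0, 0, 0, 0]; [0, 0, 0, 0, 0, 150, 0, 0, 0]; [0, 0, 0, 0, 0, 0, 252, 0, 0]; [0, 0, 0, 0, 0, 0, 0, 392, 0]; [0, 0, 0, 0, 0, 0, 0, 0, 576]] (rows listed top to bottom)


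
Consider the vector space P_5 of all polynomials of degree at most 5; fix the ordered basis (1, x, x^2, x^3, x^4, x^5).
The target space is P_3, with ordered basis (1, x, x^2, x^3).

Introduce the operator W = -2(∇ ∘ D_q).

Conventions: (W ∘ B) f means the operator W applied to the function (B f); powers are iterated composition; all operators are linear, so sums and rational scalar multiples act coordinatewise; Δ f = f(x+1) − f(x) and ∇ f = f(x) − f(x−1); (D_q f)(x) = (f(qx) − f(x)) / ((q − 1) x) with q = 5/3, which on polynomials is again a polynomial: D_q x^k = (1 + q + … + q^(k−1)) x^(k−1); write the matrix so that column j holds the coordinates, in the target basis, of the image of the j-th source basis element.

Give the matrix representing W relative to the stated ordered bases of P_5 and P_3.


image of 1: 0
image of x: 0
image of x^2: -16/3
image of x^3: -(196/9)x + 98/9
image of x^4: -(544/9)x^2 + (544/9)x - 544/27
image of x^5: -(11528/81)x^3 + (5764/27)x^2 - (11528/81)x + 2882/81
each image's coordinates form column j of the matrix

the matrix is [[0, 0, -16/3, 98/9, -544/27, 2882/81]; [0, 0, 0, -196/9, 544/9, -11528/81]; [0, 0, 0, 0, -544/9, 5764/27]; [0, 0, 0, 0, 0, -11528/81]] (rows listed top to bottom)


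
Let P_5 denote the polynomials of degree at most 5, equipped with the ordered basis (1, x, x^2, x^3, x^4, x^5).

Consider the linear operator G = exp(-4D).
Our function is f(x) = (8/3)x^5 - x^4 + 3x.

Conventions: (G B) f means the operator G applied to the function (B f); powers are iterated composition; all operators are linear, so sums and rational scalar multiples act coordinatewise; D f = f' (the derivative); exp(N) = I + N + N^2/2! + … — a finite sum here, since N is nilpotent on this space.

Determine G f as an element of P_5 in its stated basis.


the image equals g(x) = (8/3)x^5 - (163/3)x^4 + (1328/3)x^3 - (5408/3)x^2 + (11017/3)x - 8996/3

order-1 term: -(160/3)x^4 + 16x^3 - 12
order-2 term: (1280/3)x^3 - 96x^2
order-3 term: -(5120/3)x^2 + 256x
order-4 term: (10240/3)x - 256
order-5 term: -8192/3
the series for exp(-4D) f terminates at order 5
exp(-4D) f = (8/3)x^5 - (163/3)x^4 + (1328/3)x^3 - (5408/3)x^2 + (11017/3)x - 8996/3


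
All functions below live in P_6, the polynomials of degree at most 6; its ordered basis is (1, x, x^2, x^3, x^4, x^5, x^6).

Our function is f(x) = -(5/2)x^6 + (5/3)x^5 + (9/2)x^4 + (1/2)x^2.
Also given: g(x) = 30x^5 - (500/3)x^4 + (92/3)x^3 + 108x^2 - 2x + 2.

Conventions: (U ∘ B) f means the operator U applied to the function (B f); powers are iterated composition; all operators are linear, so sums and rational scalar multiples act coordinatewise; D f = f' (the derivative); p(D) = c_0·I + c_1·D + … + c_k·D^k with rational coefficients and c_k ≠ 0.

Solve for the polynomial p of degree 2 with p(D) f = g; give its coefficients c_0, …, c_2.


D^0 f = -(5/2)x^6 + (5/3)x^5 + (9/2)x^4 + (1/2)x^2
D^1 f = -15x^5 + (25/3)x^4 + 18x^3 + x
D^2 f = -75x^4 + (100/3)x^3 + 54x^2 + 1
matching coefficients of g against c_0 f + c_1 Df + … from the top degree down determines the c_i
solution: c_0 = 0, c_1 = -2, c_2 = 2

c_0 = 0, c_1 = -2, c_2 = 2


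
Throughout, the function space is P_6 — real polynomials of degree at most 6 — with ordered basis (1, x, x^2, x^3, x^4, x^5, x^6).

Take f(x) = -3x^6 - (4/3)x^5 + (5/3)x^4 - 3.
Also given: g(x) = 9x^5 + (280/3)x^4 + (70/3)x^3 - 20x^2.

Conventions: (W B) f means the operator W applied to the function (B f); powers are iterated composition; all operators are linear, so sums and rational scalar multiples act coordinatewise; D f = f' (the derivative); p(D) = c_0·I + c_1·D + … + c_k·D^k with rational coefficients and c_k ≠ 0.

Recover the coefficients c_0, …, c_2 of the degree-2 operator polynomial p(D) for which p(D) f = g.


p(D) = -(1/2)·D − D^2, i.e. c_0 = 0, c_1 = -1/2, c_2 = -1

D^0 f = -3x^6 - (4/3)x^5 + (5/3)x^4 - 3
D^1 f = -18x^5 - (20/3)x^4 + (20/3)x^3
D^2 f = -90x^4 - (80/3)x^3 + 20x^2
matching coefficients of g against c_0 f + c_1 Df + … from the top degree down determines the c_i
solution: c_0 = 0, c_1 = -1/2, c_2 = -1


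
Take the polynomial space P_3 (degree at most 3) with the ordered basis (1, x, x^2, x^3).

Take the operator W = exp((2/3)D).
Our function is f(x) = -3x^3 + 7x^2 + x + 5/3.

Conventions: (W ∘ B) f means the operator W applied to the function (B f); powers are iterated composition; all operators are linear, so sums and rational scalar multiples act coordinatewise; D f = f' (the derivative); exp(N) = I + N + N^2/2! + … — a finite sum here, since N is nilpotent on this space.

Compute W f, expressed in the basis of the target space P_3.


order-1 term: -6x^2 + (28/3)x + 2/3
order-2 term: -4x + 28/9
order-3 term: -8/9
the series for exp((2/3)D) f terminates at order 3
exp((2/3)D) f = -3x^3 + x^2 + (19/3)x + 41/9

the image equals g(x) = -3x^3 + x^2 + (19/3)x + 41/9


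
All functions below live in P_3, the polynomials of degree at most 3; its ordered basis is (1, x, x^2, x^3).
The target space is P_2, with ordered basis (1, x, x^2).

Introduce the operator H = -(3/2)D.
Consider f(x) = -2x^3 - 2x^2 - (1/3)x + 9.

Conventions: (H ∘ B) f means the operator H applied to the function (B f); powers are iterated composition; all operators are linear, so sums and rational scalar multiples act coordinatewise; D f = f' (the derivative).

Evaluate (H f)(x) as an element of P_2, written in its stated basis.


the image equals g(x) = 9x^2 + 6x + 1/2

D f = -6x^2 - 4x - 1/3
(-(3/2)D) f = 9x^2 + 6x + 1/2


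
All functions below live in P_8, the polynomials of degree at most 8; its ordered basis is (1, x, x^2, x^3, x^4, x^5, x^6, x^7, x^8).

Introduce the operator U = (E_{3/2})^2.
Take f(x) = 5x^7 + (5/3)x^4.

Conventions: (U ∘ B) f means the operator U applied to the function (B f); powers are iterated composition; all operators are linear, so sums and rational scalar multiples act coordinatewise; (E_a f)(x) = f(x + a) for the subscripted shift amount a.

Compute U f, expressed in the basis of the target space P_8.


E_{3/2} f = 5x^7 + (105/2)x^6 + (945/4)x^5 + (14215/24)x^4 + (14335/16)x^3 + (26235/32)x^2 + (26955/64)x + 12015/128
E_{3/2} E_{3/2} f = 5x^7 + 105x^6 + 945x^5 + (14180/3)x^4 + 14195x^3 + 25605x^2 + 25695x + 11070

the result is g(x) = 5x^7 + 105x^6 + 945x^5 + (14180/3)x^4 + 14195x^3 + 25605x^2 + 25695x + 11070


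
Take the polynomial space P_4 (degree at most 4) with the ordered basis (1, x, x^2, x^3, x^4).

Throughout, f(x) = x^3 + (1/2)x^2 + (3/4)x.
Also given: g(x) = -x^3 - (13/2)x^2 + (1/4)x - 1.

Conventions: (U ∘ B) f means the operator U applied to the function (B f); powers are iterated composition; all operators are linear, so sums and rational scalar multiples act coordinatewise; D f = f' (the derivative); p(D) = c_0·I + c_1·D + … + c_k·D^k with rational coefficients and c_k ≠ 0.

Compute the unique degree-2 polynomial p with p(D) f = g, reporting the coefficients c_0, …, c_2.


c_0 = -1, c_1 = -2, c_2 = 1/2

D^0 f = x^3 + (1/2)x^2 + (3/4)x
D^1 f = 3x^2 + x + 3/4
D^2 f = 6x + 1
matching coefficients of g against c_0 f + c_1 Df + … from the top degree down determines the c_i
solution: c_0 = -1, c_1 = -2, c_2 = 1/2


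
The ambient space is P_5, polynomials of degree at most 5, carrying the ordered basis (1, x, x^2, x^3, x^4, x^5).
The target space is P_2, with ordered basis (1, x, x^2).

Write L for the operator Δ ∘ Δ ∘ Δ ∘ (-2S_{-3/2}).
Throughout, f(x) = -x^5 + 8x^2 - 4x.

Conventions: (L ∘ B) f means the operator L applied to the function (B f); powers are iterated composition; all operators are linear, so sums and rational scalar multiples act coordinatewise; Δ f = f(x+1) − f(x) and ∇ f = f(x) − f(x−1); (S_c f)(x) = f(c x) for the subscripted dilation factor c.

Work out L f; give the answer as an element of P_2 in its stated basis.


the image equals g(x) = -(3645/4)x^2 - (10935/4)x - 18225/8

S_{-3/2} f = (243/32)x^5 + 18x^2 + 6x
(-2S_{-3/2}) f = -(243/16)x^5 - 36x^2 - 12x
Δ (-2S_{-3/2}) f = -(1215/16)x^4 - (1215/8)x^3 - (1215/8)x^2 - (2367/16)x - 1011/16
Δ Δ (-2S_{-3/2}) f = -(1215/4)x^3 - (3645/4)x^2 - (8505/8)x - 4221/8
Δ Δ Δ (-2S_{-3/2}) f = -(3645/4)x^2 - (10935/4)x - 18225/8


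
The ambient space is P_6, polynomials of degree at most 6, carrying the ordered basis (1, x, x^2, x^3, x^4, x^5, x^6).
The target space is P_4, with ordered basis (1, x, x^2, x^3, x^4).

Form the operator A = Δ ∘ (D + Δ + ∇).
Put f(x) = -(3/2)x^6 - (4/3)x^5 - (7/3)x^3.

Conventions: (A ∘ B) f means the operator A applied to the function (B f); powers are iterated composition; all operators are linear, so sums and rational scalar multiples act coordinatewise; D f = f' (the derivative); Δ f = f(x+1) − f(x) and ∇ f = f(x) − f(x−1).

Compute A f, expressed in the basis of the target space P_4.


D f = -9x^5 - (20/3)x^4 - 7x^2
Δ f = -9x^5 - (175/6)x^4 - (130/3)x^3 - (257/6)x^2 - (68/3)x - 31/6
∇ f = -9x^5 + (95/6)x^4 - (50/3)x^3 + (13/6)x^2 + (14/3)x - 13/6
(D + Δ + ∇) f = -27x^5 - 20x^4 - 60x^3 - (143/3)x^2 - 18x - 22/3
Δ (D + Δ + ∇) f = -135x^4 - 350x^3 - 570x^2 - (1471/3)x - 518/3

the result is g(x) = -135x^4 - 350x^3 - 570x^2 - (1471/3)x - 518/3


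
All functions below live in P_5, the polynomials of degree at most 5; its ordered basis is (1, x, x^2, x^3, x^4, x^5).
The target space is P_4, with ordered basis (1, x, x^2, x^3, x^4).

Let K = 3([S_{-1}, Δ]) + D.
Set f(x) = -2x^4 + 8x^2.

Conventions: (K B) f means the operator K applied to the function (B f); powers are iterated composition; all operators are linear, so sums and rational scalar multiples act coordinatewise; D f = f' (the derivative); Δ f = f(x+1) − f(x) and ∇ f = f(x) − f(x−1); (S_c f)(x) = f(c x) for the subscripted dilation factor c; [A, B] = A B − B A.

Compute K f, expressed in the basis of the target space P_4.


the image equals g(x) = 40x^3 - 32x

Δ f = -8x^3 - 12x^2 + 8x + 6
S_{-1} Δ f = 8x^3 - 12x^2 - 8x + 6
S_{-1} f = -2x^4 + 8x^2
Δ S_{-1} f = -8x^3 - 12x^2 + 8x + 6
[S_{-1}, Δ] f = 16x^3 - 16x
(3([S_{-1}, Δ])) f = 48x^3 - 48x
D f = -8x^3 + 16x
(3([S_{-1}, Δ]) + D) f = 40x^3 - 32x


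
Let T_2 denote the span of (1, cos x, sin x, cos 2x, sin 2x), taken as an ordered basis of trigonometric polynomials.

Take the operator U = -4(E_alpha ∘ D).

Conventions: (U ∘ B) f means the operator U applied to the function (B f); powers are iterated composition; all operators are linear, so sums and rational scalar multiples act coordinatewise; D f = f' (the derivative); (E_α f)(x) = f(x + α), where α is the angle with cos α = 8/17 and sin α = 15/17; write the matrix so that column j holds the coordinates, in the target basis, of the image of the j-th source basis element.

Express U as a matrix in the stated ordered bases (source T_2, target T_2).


the matrix is [[0, 0, 0, 0, 0]; [0, 60/17, -32/17, 0, 0]; [0, 32/17, 60/17, 0, 0]; [0, 0, 0, 1920/289, 1288/289]; [0, 0, 0, -1288/289, 1920/289]] (rows listed top to bottom)

image of 1: 0
image of cos x: (60/17)cos x + (32/17)sin x
image of sin x: -(32/17)cos x + (60/17)sin x
image of cos 2x: (1920/289)cos 2x - (1288/289)sin 2x
image of sin 2x: (1288/289)cos 2x + (1920/289)sin 2x
each image's coordinates form column j of the matrix


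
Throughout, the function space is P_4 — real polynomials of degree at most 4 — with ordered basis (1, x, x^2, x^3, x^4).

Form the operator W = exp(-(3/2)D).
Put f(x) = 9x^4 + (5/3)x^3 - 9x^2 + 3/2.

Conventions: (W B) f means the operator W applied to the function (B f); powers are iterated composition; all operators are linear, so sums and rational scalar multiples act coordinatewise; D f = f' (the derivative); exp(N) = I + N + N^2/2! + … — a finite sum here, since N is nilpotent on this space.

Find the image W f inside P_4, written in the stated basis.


order-1 term: -54x^3 - (15/2)x^2 + 27x
order-2 term: (243/2)x^2 + (45/4)x - 81/4
order-3 term: -(243/2)x - 45/8
order-4 term: 729/16
the series for exp(-(3/2)D) f terminates at order 4
exp(-(3/2)D) f = 9x^4 - (157/3)x^3 + 105x^2 - (333/4)x + 339/16

the result is g(x) = 9x^4 - (157/3)x^3 + 105x^2 - (333/4)x + 339/16


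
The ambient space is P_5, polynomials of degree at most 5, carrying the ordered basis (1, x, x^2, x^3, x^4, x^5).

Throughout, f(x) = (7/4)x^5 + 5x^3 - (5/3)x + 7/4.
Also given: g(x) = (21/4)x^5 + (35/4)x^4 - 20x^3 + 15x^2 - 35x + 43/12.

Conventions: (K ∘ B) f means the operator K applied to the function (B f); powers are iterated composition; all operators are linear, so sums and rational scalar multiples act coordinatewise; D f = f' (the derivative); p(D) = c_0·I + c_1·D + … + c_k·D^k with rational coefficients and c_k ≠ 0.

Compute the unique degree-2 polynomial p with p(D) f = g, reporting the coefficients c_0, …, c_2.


c_0 = 3, c_1 = 1, c_2 = -1

D^0 f = (7/4)x^5 + 5x^3 - (5/3)x + 7/4
D^1 f = (35/4)x^4 + 15x^2 - 5/3
D^2 f = 35x^3 + 30x
matching coefficients of g against c_0 f + c_1 Df + … from the top degree down determines the c_i
solution: c_0 = 3, c_1 = 1, c_2 = -1


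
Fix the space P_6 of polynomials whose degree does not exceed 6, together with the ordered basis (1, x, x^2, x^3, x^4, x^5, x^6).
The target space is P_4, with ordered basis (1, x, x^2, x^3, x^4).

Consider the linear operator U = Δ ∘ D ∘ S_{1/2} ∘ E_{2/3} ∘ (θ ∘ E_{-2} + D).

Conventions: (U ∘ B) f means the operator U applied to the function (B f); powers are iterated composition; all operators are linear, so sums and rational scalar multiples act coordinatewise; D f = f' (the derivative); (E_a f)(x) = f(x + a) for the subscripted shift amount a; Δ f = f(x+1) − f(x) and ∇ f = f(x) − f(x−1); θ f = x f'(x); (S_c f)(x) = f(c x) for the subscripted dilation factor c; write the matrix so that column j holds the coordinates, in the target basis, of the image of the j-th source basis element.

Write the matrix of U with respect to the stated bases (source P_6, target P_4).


the matrix is [[0, 0, 1, -3/8, 41/6, 13195/864, 943/72]; [0, 0, 0, 9/4, -4, 625/24, 1235/48]; [0, 0, 0, 0, 3, -145/16, 105/2]; [0, 0, 0, 0, 0, 25/8, -105/8]; [0, 0, 0, 0, 0, 0, 45/16]] (rows listed top to bottom)

image of 1: 0
image of x: 0
image of x^2: 1
image of x^3: (9/4)x - 3/8
image of x^4: 3x^2 - 4x + 41/6
image of x^5: (25/8)x^3 - (145/16)x^2 + (625/24)x + 13195/864
image of x^6: (45/16)x^4 - (105/8)x^3 + (105/2)x^2 + (1235/48)x + 943/72
each image's coordinates form column j of the matrix


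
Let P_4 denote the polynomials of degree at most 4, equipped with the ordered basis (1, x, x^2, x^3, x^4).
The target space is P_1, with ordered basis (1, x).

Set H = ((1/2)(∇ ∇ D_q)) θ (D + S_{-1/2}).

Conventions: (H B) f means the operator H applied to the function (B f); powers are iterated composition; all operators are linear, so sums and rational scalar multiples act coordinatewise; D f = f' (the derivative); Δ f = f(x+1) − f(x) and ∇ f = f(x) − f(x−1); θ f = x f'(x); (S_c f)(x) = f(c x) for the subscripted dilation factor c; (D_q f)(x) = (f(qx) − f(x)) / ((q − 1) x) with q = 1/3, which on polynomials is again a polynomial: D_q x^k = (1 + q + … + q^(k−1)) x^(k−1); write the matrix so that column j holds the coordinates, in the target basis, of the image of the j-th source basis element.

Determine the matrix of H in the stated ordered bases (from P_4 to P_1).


the matrix is [[0, 0, 0, -13/24, 146/9]; [0, 0, 0, 0, 10/9]] (rows listed top to bottom)

image of 1: 0
image of x: 0
image of x^2: 0
image of x^3: -13/24
image of x^4: (10/9)x + 146/9
each image's coordinates form column j of the matrix


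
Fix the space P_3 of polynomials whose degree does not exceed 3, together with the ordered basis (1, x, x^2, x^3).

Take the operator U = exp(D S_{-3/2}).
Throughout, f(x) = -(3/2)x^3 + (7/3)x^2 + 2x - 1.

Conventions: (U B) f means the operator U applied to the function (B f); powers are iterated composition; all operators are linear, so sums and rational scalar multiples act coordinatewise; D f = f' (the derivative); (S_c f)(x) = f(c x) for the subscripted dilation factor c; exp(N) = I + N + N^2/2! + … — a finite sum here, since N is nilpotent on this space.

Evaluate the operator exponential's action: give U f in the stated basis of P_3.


the result is g(x) = -(3/2)x^3 + (841/48)x^2 + (2987/64)x - 3707/128

order-1 term: (243/16)x^2 + (21/2)x - 3
order-2 term: (2187/64)x - 63/8
order-3 term: -2187/128
the series for exp(D S_{-3/2}) f terminates at order 3
exp(D S_{-3/2}) f = -(3/2)x^3 + (841/48)x^2 + (2987/64)x - 3707/128


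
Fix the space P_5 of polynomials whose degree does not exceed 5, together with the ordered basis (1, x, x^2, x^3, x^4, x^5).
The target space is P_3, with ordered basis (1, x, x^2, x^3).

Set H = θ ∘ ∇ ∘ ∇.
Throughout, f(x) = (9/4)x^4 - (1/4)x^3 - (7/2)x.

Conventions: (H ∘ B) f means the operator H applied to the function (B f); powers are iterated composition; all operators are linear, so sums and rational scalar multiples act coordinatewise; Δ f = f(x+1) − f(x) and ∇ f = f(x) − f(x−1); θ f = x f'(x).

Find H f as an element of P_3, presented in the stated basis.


g(x) = 54x^2 - (111/2)x

∇ f = 9x^3 - (57/4)x^2 + (39/4)x - 6
∇ ∇ f = 27x^2 - (111/2)x + 33
θ ∇ ∇ f = 54x^2 - (111/2)x
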